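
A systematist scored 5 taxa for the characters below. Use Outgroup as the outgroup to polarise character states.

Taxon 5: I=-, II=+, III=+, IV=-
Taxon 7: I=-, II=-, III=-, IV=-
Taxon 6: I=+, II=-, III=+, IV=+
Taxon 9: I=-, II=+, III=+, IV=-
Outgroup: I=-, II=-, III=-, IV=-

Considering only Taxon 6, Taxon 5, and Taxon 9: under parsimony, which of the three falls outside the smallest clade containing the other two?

The outgroup has state '-' for every character, so '+' is the derived state throughout.
I (derived state '+') is unique to Taxon 6 (autapomorphy; uninformative for grouping).
Only Taxon 5 and Taxon 9 show the derived state '+' for II, supporting them as a clade.
Only Taxon 5, Taxon 6, and Taxon 9 show the derived state '+' for III, supporting them as a clade.
IV: derived state '+' in Taxon 6 only — an autapomorphy, so it tells us nothing about relationships among taxa.
Most parsimonious ingroup topology: (((Taxon 5,Taxon 9),Taxon 6),Taxon 7).
Taxon 5 and Taxon 9 share a more recent common ancestor with each other than either does with Taxon 6, so Taxon 6 is the least closely related of the three.

Taxon 6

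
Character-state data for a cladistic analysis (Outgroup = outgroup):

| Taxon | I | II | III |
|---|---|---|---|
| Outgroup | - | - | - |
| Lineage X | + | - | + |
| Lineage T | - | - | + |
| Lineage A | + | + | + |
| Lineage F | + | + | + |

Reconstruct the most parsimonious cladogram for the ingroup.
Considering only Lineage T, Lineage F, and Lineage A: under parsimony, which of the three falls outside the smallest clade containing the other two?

Lineage T

The outgroup has state '-' for every character, so '+' is the derived state throughout.
I: derived state '+' in Lineage A, Lineage F, and Lineage X only — synapomorphy for {Lineage A, Lineage F, Lineage X}.
II: derived state '+' in Lineage A and Lineage F only — synapomorphy for {Lineage A, Lineage F}.
All ingroup taxa share the derived state '+' for III; it defines the ingroup but does not resolve relationships within it.
Most parsimonious ingroup topology: ((Lineage X,(Lineage A,Lineage F)),Lineage T).
Lineage F and Lineage A share a more recent common ancestor with each other than either does with Lineage T, so Lineage T is the least closely related of the three.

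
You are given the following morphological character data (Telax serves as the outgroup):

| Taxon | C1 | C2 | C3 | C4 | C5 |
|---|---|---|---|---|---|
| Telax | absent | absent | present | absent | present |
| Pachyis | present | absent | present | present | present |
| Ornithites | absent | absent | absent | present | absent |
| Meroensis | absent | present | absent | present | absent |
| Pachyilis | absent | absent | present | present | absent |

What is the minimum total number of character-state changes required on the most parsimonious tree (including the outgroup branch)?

5

Character polarity is set by the outgroup: the derived state is whichever differs from the outgroup's state, so for C3, C5 the derived state is 'absent', and for the remaining characters it is 'present'.
C1 (derived state 'present') is unique to Pachyis (autapomorphy; uninformative for grouping).
C2 (derived state 'present') is unique to Meroensis (autapomorphy; uninformative for grouping).
C3: derived state 'absent' in Meroensis and Ornithites only — synapomorphy for {Meroensis, Ornithites}.
C4 (derived state 'present') is shared by all ingroup taxa — unites the whole ingroup.
C5: derived state 'absent' in Meroensis, Ornithites, and Pachyilis only — synapomorphy for {Meroensis, Ornithites, Pachyilis}.
Most parsimonious ingroup topology: (Pachyis,((Ornithites,Meroensis),Pachyilis)).
Changes per character on this tree: C1: 1; C2: 1; C3: 1; C4: 1; C5: 1.
Total = 5.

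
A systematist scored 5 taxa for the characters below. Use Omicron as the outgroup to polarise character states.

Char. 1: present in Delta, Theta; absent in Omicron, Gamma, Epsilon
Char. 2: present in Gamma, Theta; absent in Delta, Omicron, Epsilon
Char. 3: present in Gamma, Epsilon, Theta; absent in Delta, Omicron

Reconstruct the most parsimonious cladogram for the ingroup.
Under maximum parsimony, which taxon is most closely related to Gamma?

The outgroup has state 'absent' for every character, so 'present' is the derived state throughout.
Char. 1 (state 'present') occurs in Delta and Theta but conflicts with the nesting implied by the other characters — most parsimoniously interpreted as homoplasy.
Char. 2 (derived state 'present') is shared by Gamma and Theta — a synapomorphy uniting that clade.
Only Epsilon, Gamma, and Theta show the derived state 'present' for Char. 3, supporting them as a clade.
Most parsimonious ingroup topology: (((Gamma,Theta),Epsilon),Delta).
Gamma and Theta form a cherry on this tree, so they are sister taxa.

Theta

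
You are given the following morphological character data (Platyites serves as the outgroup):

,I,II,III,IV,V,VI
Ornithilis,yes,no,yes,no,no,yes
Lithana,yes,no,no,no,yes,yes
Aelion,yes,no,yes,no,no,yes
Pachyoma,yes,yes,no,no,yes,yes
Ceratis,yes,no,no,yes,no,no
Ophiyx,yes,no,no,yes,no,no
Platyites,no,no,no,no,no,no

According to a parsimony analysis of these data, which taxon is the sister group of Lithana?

The outgroup has state 'no' for every character, so 'yes' is the derived state throughout.
All ingroup taxa share the derived state 'yes' for I; it defines the ingroup but does not resolve relationships within it.
II (derived state 'yes') is unique to Pachyoma (autapomorphy; uninformative for grouping).
Only Aelion and Ornithilis show the derived state 'yes' for III, supporting them as a clade.
IV (derived state 'yes') is shared by Ceratis and Ophiyx — a synapomorphy uniting that clade.
Only Lithana and Pachyoma show the derived state 'yes' for V, supporting them as a clade.
Only Aelion, Lithana, Ornithilis, and Pachyoma show the derived state 'yes' for VI, supporting them as a clade.
Most parsimonious ingroup topology: (((Lithana,Pachyoma),(Ornithilis,Aelion)),(Ophiyx,Ceratis)).
Lithana and Pachyoma form a cherry on this tree, so they are sister taxa.

Pachyoma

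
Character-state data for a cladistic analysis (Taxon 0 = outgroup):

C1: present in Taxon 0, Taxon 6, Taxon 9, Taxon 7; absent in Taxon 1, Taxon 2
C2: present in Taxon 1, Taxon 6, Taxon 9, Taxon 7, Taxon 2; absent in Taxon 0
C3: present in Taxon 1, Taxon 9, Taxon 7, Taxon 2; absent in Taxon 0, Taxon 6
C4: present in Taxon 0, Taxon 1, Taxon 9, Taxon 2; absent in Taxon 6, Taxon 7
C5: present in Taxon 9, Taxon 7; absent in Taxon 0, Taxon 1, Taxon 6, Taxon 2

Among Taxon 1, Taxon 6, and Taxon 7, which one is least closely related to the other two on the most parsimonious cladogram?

Character polarity is set by the outgroup: the derived state is whichever differs from the outgroup's state, so for C1, C4 the derived state is 'absent', and for the remaining characters it is 'present'.
Only Taxon 1 and Taxon 2 show the derived state 'absent' for C1, supporting them as a clade.
C2 (derived state 'present') is shared by all ingroup taxa — unites the whole ingroup.
Only Taxon 1, Taxon 2, Taxon 7, and Taxon 9 show the derived state 'present' for C3, supporting them as a clade.
C4 (state 'absent') occurs in Taxon 6 and Taxon 7 but conflicts with the nesting implied by the other characters — most parsimoniously interpreted as homoplasy.
Only Taxon 7 and Taxon 9 show the derived state 'present' for C5, supporting them as a clade.
Most parsimonious ingroup topology: (((Taxon 1,Taxon 2),(Taxon 9,Taxon 7)),Taxon 6).
Taxon 7 and Taxon 1 share a more recent common ancestor with each other than either does with Taxon 6, so Taxon 6 is the least closely related of the three.

Taxon 6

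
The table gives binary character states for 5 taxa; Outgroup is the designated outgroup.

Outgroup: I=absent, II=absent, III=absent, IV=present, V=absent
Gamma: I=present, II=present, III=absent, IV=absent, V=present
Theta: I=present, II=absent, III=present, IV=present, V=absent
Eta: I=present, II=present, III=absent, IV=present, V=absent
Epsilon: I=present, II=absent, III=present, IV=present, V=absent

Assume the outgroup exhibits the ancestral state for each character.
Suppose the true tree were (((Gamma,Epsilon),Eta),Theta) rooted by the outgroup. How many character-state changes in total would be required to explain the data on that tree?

7

Map each character onto (((Gamma,Epsilon),Eta),Theta) (rooted by Outgroup) and count the minimum state changes it requires (Fitch parsimony):
I: 1; II: 2; III: 2; IV: 1; V: 1.
Total tree length = 7.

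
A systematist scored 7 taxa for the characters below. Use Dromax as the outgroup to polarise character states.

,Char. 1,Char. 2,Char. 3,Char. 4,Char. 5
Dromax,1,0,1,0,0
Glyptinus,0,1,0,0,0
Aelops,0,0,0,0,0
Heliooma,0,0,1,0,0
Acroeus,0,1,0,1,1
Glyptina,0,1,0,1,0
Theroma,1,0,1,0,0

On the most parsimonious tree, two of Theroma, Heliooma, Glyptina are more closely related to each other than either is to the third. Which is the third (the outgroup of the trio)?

Character polarity is set by the outgroup: the derived state is whichever differs from the outgroup's state, so for Char. 1, Char. 3 the derived state is '0', and for the remaining characters it is '1'.
Char. 1: derived state '0' in Acroeus, Aelops, Glyptina, Glyptinus, and Heliooma only — synapomorphy for {Acroeus, Aelops, Glyptina, Glyptinus, Heliooma}.
Char. 2 (derived state '1') is shared by Acroeus, Glyptina, and Glyptinus — a synapomorphy uniting that clade.
Char. 3 (derived state '0') is shared by Acroeus, Aelops, Glyptina, and Glyptinus — a synapomorphy uniting that clade.
Only Acroeus and Glyptina show the derived state '1' for Char. 4, supporting them as a clade.
Char. 5: derived state '1' in Acroeus only — an autapomorphy, so it tells us nothing about relationships among taxa.
Most parsimonious ingroup topology: ((((Glyptinus,(Acroeus,Glyptina)),Aelops),Heliooma),Theroma).
Glyptina and Heliooma share a more recent common ancestor with each other than either does with Theroma, so Theroma is the least closely related of the three.

Theroma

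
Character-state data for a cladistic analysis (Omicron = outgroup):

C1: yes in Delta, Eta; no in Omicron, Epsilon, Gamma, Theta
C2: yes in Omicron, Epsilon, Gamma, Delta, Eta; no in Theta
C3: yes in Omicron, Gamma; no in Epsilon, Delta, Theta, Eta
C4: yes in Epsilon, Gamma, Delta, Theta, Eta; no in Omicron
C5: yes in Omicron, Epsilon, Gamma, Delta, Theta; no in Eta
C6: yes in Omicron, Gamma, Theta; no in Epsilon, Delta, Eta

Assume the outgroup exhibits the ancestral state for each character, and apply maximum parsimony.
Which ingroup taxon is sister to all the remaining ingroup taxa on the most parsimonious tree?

Gamma

Character polarity is set by the outgroup: the derived state is whichever differs from the outgroup's state, so for C2, C3, C5, C6 the derived state is 'no', and for the remaining characters it is 'yes'.
C1: derived state 'yes' in Delta and Eta only — synapomorphy for {Delta, Eta}.
C2: derived state 'no' in Theta only — an autapomorphy, so it tells us nothing about relationships among taxa.
C3 (derived state 'no') is shared by Delta, Epsilon, Eta, and Theta — a synapomorphy uniting that clade.
All ingroup taxa share the derived state 'yes' for C4; it defines the ingroup but does not resolve relationships within it.
C5 (derived state 'no') is unique to Eta (autapomorphy; uninformative for grouping).
C6: derived state 'no' in Delta, Epsilon, and Eta only — synapomorphy for {Delta, Epsilon, Eta}.
Most parsimonious ingroup topology: (((Epsilon,(Delta,Eta)),Theta),Gamma).
Gamma is sister to the clade containing all other ingroup taxa, so it is the earliest-diverging (most basal) ingroup lineage.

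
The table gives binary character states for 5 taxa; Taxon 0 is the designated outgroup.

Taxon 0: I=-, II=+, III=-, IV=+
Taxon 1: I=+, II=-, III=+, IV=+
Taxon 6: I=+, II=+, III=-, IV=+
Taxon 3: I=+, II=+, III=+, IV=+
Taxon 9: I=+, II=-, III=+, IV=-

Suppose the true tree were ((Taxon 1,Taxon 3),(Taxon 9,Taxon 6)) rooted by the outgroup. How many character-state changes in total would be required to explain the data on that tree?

6

Map each character onto ((Taxon 1,Taxon 3),(Taxon 9,Taxon 6)) (rooted by Taxon 0) and count the minimum state changes it requires (Fitch parsimony):
I: 1; II: 2; III: 2; IV: 1.
Total tree length = 6.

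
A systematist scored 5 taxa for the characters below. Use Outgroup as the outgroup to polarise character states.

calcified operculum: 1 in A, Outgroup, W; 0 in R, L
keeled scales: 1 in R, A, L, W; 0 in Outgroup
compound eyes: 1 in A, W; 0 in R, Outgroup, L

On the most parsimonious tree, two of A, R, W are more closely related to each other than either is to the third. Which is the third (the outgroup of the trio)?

Character polarity is set by the outgroup: the derived state is whichever differs from the outgroup's state, so for calcified operculum the derived state is '0', and for the remaining characters it is '1'.
Only L and R show the derived state '0' for calcified operculum, supporting them as a clade.
All ingroup taxa share the derived state '1' for keeled scales; it defines the ingroup but does not resolve relationships within it.
Only A and W show the derived state '1' for compound eyes, supporting them as a clade.
Most parsimonious ingroup topology: ((W,A),(R,L)).
A and W share a more recent common ancestor with each other than either does with R, so R is the least closely related of the three.

R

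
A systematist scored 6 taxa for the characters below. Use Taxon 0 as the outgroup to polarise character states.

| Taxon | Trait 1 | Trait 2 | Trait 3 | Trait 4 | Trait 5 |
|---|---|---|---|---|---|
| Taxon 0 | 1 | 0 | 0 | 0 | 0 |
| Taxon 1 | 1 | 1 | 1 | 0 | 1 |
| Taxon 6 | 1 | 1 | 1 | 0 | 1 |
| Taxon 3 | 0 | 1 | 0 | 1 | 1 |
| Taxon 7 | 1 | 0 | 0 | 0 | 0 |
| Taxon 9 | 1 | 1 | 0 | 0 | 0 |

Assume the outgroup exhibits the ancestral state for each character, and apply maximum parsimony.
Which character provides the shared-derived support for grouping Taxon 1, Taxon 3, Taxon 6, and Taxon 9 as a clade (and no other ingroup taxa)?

Trait 2

Character polarity is set by the outgroup: the derived state is whichever differs from the outgroup's state, so for Trait 1 the derived state is '0', and for the remaining characters it is '1'.
Trait 1 (derived state '0') is unique to Taxon 3 (autapomorphy; uninformative for grouping).
Only Taxon 1, Taxon 3, Taxon 6, and Taxon 9 show the derived state '1' for Trait 2, supporting them as a clade.
Trait 3 (derived state '1') is shared by Taxon 1 and Taxon 6 — a synapomorphy uniting that clade.
Trait 4 (derived state '1') is unique to Taxon 3 (autapomorphy; uninformative for grouping).
Trait 5: derived state '1' in Taxon 1, Taxon 3, and Taxon 6 only — synapomorphy for {Taxon 1, Taxon 3, Taxon 6}.
Most parsimonious ingroup topology: ((((Taxon 1,Taxon 6),Taxon 3),Taxon 9),Taxon 7).
The clade {Taxon 1, Taxon 3, Taxon 6, Taxon 9} is supported by Trait 2: its derived state '1' occurs in exactly those taxa and in no other taxon (including the outgroup).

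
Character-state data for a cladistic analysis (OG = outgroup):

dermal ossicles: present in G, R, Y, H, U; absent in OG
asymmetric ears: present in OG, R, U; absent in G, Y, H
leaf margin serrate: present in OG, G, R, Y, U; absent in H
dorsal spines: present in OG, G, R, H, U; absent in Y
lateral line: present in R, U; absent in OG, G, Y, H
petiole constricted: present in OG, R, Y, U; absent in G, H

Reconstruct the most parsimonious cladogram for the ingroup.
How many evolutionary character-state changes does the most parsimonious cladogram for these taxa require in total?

6

Character polarity is set by the outgroup: the derived state is whichever differs from the outgroup's state, so for asymmetric ears, leaf margin serrate, dorsal spines, petiole constricted the derived state is 'absent', and for the remaining characters it is 'present'.
dermal ossicles (derived state 'present') is shared by all ingroup taxa — unites the whole ingroup.
asymmetric ears (derived state 'absent') is shared by G, H, and Y — a synapomorphy uniting that clade.
leaf margin serrate (derived state 'absent') is unique to H (autapomorphy; uninformative for grouping).
dorsal spines (derived state 'absent') is unique to Y (autapomorphy; uninformative for grouping).
lateral line (derived state 'present') is shared by R and U — a synapomorphy uniting that clade.
petiole constricted (derived state 'absent') is shared by G and H — a synapomorphy uniting that clade.
Most parsimonious ingroup topology: (((G,H),Y),(R,U)).
Changes per character on this tree: dermal ossicles: 1; asymmetric ears: 1; leaf margin serrate: 1; dorsal spines: 1; lateral line: 1; petiole constricted: 1.
Total = 6.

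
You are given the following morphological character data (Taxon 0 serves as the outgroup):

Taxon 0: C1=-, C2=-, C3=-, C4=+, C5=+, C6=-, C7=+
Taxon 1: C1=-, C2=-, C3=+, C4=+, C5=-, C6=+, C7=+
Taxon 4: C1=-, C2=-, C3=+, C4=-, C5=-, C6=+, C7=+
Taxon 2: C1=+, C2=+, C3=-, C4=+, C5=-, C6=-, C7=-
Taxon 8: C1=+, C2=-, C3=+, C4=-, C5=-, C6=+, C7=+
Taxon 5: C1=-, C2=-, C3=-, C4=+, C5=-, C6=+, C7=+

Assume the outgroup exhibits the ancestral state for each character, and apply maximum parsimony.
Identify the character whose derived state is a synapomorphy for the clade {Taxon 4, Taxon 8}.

Character polarity is set by the outgroup: the derived state is whichever differs from the outgroup's state, so for C4, C5, C7 the derived state is '-', and for the remaining characters it is '+'.
C1 (state '+') occurs in Taxon 2 and Taxon 8 but conflicts with the nesting implied by the other characters — most parsimoniously interpreted as homoplasy.
C2: derived state '+' in Taxon 2 only — an autapomorphy, so it tells us nothing about relationships among taxa.
C3 (derived state '+') is shared by Taxon 1, Taxon 4, and Taxon 8 — a synapomorphy uniting that clade.
Only Taxon 4 and Taxon 8 show the derived state '-' for C4, supporting them as a clade.
C5 (derived state '-') is shared by all ingroup taxa — unites the whole ingroup.
C6: derived state '+' in Taxon 1, Taxon 4, Taxon 5, and Taxon 8 only — synapomorphy for {Taxon 1, Taxon 4, Taxon 5, Taxon 8}.
C7: derived state '-' in Taxon 2 only — an autapomorphy, so it tells us nothing about relationships among taxa.
Most parsimonious ingroup topology: (((Taxon 1,(Taxon 4,Taxon 8)),Taxon 5),Taxon 2).
The clade {Taxon 4, Taxon 8} is supported by C4: its derived state '-' occurs in exactly those taxa and in no other taxon (including the outgroup).

C4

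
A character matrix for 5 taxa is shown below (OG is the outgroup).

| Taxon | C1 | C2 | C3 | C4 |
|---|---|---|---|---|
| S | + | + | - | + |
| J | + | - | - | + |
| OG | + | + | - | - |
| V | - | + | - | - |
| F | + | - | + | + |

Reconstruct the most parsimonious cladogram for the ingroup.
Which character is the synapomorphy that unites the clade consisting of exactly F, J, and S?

C4

Character polarity is set by the outgroup: the derived state is whichever differs from the outgroup's state, so for C1, C2 the derived state is '-', and for the remaining characters it is '+'.
C1 (derived state '-') is unique to V (autapomorphy; uninformative for grouping).
C2: derived state '-' in F and J only — synapomorphy for {F, J}.
C3 (derived state '+') is unique to F (autapomorphy; uninformative for grouping).
C4: derived state '+' in F, J, and S only — synapomorphy for {F, J, S}.
Most parsimonious ingroup topology: (V,((J,F),S)).
The clade {F, J, S} is supported by C4: its derived state '+' occurs in exactly those taxa and in no other taxon (including the outgroup).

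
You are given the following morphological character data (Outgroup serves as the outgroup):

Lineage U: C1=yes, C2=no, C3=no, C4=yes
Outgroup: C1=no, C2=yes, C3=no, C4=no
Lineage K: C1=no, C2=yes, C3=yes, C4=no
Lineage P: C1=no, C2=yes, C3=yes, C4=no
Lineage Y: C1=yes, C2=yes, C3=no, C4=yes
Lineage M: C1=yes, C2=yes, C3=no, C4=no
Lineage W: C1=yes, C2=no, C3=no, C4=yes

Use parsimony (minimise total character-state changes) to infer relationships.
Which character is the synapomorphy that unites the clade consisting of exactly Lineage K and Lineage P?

C3

Character polarity is set by the outgroup: the derived state is whichever differs from the outgroup's state, so for C2 the derived state is 'no', and for the remaining characters it is 'yes'.
Only Lineage M, Lineage U, Lineage W, and Lineage Y show the derived state 'yes' for C1, supporting them as a clade.
C2 (derived state 'no') is shared by Lineage U and Lineage W — a synapomorphy uniting that clade.
Only Lineage K and Lineage P show the derived state 'yes' for C3, supporting them as a clade.
C4 (derived state 'yes') is shared by Lineage U, Lineage W, and Lineage Y — a synapomorphy uniting that clade.
Most parsimonious ingroup topology: ((Lineage P,Lineage K),(((Lineage W,Lineage U),Lineage Y),Lineage M)).
The clade {Lineage K, Lineage P} is supported by C3: its derived state 'yes' occurs in exactly those taxa and in no other taxon (including the outgroup).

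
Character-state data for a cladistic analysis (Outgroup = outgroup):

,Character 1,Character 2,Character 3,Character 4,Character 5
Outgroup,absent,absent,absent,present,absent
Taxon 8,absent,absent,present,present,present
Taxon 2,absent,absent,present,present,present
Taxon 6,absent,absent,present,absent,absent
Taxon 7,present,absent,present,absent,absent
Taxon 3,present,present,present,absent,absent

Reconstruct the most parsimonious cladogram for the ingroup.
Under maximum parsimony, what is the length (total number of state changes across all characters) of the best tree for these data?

Character polarity is set by the outgroup: the derived state is whichever differs from the outgroup's state, so for Character 4 the derived state is 'absent', and for the remaining characters it is 'present'.
Only Taxon 3 and Taxon 7 show the derived state 'present' for Character 1, supporting them as a clade.
Character 2 (derived state 'present') is unique to Taxon 3 (autapomorphy; uninformative for grouping).
All ingroup taxa share the derived state 'present' for Character 3; it defines the ingroup but does not resolve relationships within it.
Character 4 (derived state 'absent') is shared by Taxon 3, Taxon 6, and Taxon 7 — a synapomorphy uniting that clade.
Only Taxon 2 and Taxon 8 show the derived state 'present' for Character 5, supporting them as a clade.
Most parsimonious ingroup topology: ((Taxon 8,Taxon 2),(Taxon 6,(Taxon 7,Taxon 3))).
Changes per character on this tree: Character 1: 1; Character 2: 1; Character 3: 1; Character 4: 1; Character 5: 1.
Total = 5.

5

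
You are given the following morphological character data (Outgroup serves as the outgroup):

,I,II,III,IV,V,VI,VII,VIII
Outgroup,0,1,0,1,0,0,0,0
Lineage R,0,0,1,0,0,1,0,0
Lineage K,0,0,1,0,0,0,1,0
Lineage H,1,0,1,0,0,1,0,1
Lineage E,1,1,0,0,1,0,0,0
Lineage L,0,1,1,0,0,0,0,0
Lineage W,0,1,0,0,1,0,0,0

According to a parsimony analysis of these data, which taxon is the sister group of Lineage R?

Lineage H

Character polarity is set by the outgroup: the derived state is whichever differs from the outgroup's state, so for II, IV the derived state is '0', and for the remaining characters it is '1'.
I (state '1') occurs in Lineage E and Lineage H but conflicts with the nesting implied by the other characters — most parsimoniously interpreted as homoplasy.
II: derived state '0' in Lineage H, Lineage K, and Lineage R only — synapomorphy for {Lineage H, Lineage K, Lineage R}.
III: derived state '1' in Lineage H, Lineage K, Lineage L, and Lineage R only — synapomorphy for {Lineage H, Lineage K, Lineage L, Lineage R}.
IV (derived state '0') is shared by all ingroup taxa — unites the whole ingroup.
V (derived state '1') is shared by Lineage E and Lineage W — a synapomorphy uniting that clade.
Only Lineage H and Lineage R show the derived state '1' for VI, supporting them as a clade.
VII: derived state '1' in Lineage K only — an autapomorphy, so it tells us nothing about relationships among taxa.
VIII: derived state '1' in Lineage H only — an autapomorphy, so it tells us nothing about relationships among taxa.
Most parsimonious ingroup topology: ((((Lineage R,Lineage H),Lineage K),Lineage L),(Lineage E,Lineage W)).
Lineage R and Lineage H form a cherry on this tree, so they are sister taxa.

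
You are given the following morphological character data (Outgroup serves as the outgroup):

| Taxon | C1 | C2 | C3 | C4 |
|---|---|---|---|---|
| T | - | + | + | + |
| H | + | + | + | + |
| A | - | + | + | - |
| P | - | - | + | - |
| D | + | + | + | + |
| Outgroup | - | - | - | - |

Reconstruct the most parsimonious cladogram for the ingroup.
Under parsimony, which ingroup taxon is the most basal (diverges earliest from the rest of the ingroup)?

P

The outgroup has state '-' for every character, so '+' is the derived state throughout.
Only D and H show the derived state '+' for C1, supporting them as a clade.
C2 (derived state '+') is shared by A, D, H, and T — a synapomorphy uniting that clade.
C3 (derived state '+') is shared by all ingroup taxa — unites the whole ingroup.
C4: derived state '+' in D, H, and T only — synapomorphy for {D, H, T}.
Most parsimonious ingroup topology: ((A,((H,D),T)),P).
P is sister to the clade containing all other ingroup taxa, so it is the earliest-diverging (most basal) ingroup lineage.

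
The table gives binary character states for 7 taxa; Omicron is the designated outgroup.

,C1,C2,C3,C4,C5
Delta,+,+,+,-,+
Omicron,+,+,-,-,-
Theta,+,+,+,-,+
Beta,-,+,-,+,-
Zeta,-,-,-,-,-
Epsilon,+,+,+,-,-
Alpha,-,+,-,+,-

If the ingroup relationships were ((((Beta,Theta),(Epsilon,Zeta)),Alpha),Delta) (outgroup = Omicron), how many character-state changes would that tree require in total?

Map each character onto ((((Beta,Theta),(Epsilon,Zeta)),Alpha),Delta) (rooted by Omicron) and count the minimum state changes it requires (Fitch parsimony):
C1: 3; C2: 1; C3: 3; C4: 2; C5: 2.
Total tree length = 11.

11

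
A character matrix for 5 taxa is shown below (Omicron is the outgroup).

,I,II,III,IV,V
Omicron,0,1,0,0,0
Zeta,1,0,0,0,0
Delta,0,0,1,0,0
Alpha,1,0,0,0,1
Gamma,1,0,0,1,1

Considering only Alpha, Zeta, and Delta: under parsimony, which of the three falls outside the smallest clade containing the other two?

Character polarity is set by the outgroup: the derived state is whichever differs from the outgroup's state, so for II the derived state is '0', and for the remaining characters it is '1'.
I (derived state '1') is shared by Alpha, Gamma, and Zeta — a synapomorphy uniting that clade.
II (derived state '0') is shared by all ingroup taxa — unites the whole ingroup.
III (derived state '1') is unique to Delta (autapomorphy; uninformative for grouping).
IV: derived state '1' in Gamma only — an autapomorphy, so it tells us nothing about relationships among taxa.
V: derived state '1' in Alpha and Gamma only — synapomorphy for {Alpha, Gamma}.
Most parsimonious ingroup topology: ((Zeta,(Alpha,Gamma)),Delta).
Alpha and Zeta share a more recent common ancestor with each other than either does with Delta, so Delta is the least closely related of the three.

Delta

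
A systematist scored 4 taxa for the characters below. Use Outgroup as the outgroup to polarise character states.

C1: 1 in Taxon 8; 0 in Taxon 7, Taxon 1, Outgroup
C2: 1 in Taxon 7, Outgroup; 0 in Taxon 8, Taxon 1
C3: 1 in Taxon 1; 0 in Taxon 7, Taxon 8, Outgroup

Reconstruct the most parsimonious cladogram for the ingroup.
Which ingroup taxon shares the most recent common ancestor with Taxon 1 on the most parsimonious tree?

Character polarity is set by the outgroup: the derived state is whichever differs from the outgroup's state, so for C2 the derived state is '0', and for the remaining characters it is '1'.
C1: derived state '1' in Taxon 8 only — an autapomorphy, so it tells us nothing about relationships among taxa.
C2: derived state '0' in Taxon 1 and Taxon 8 only — synapomorphy for {Taxon 1, Taxon 8}.
C3: derived state '1' in Taxon 1 only — an autapomorphy, so it tells us nothing about relationships among taxa.
Most parsimonious ingroup topology: ((Taxon 8,Taxon 1),Taxon 7).
Taxon 1 and Taxon 8 form a cherry on this tree, so they are sister taxa.

Taxon 8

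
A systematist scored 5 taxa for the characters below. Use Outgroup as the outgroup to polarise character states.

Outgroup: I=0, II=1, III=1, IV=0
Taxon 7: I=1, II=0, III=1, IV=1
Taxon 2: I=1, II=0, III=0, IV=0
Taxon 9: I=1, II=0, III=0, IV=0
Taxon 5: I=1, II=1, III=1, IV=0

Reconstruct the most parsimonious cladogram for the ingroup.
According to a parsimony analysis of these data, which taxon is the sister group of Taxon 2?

Taxon 9

Character polarity is set by the outgroup: the derived state is whichever differs from the outgroup's state, so for II, III the derived state is '0', and for the remaining characters it is '1'.
All ingroup taxa share the derived state '1' for I; it defines the ingroup but does not resolve relationships within it.
II (derived state '0') is shared by Taxon 2, Taxon 7, and Taxon 9 — a synapomorphy uniting that clade.
III (derived state '0') is shared by Taxon 2 and Taxon 9 — a synapomorphy uniting that clade.
IV: derived state '1' in Taxon 7 only — an autapomorphy, so it tells us nothing about relationships among taxa.
Most parsimonious ingroup topology: ((Taxon 7,(Taxon 2,Taxon 9)),Taxon 5).
Taxon 2 and Taxon 9 form a cherry on this tree, so they are sister taxa.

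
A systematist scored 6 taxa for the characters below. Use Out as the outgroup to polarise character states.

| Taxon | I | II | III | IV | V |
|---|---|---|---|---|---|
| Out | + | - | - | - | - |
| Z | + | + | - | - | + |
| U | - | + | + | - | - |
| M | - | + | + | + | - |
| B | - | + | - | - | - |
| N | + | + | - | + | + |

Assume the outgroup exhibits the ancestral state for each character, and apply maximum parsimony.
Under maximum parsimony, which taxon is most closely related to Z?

Character polarity is set by the outgroup: the derived state is whichever differs from the outgroup's state, so for I the derived state is '-', and for the remaining characters it is '+'.
I: derived state '-' in B, M, and U only — synapomorphy for {B, M, U}.
All ingroup taxa share the derived state '+' for II; it defines the ingroup but does not resolve relationships within it.
III (derived state '+') is shared by M and U — a synapomorphy uniting that clade.
IV groups M and N, which is incompatible with the clades supported by the remaining characters; treating it as convergent (homoplasy) costs fewer steps than any alternative tree.
V (derived state '+') is shared by N and Z — a synapomorphy uniting that clade.
Most parsimonious ingroup topology: ((Z,N),((U,M),B)).
Z and N form a cherry on this tree, so they are sister taxa.

N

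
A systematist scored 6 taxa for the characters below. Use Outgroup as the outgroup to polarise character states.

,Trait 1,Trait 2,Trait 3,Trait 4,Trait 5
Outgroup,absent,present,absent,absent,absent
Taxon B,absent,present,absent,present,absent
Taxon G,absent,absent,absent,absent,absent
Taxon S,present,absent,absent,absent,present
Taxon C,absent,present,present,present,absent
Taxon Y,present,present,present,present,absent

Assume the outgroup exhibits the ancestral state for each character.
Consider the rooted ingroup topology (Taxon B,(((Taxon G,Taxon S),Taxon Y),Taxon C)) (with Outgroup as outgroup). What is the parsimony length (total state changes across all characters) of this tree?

Map each character onto (Taxon B,(((Taxon G,Taxon S),Taxon Y),Taxon C)) (rooted by Outgroup) and count the minimum state changes it requires (Fitch parsimony):
Trait 1: 2; Trait 2: 1; Trait 3: 2; Trait 4: 2; Trait 5: 1.
Total tree length = 8.

8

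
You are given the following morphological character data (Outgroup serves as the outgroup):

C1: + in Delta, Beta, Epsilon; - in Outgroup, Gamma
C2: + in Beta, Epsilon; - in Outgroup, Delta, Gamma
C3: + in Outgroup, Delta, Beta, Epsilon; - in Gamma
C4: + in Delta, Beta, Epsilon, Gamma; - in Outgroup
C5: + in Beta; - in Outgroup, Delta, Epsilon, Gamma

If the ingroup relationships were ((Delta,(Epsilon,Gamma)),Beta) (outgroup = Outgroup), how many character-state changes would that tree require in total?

Map each character onto ((Delta,(Epsilon,Gamma)),Beta) (rooted by Outgroup) and count the minimum state changes it requires (Fitch parsimony):
C1: 2; C2: 2; C3: 1; C4: 1; C5: 1.
Total tree length = 7.

7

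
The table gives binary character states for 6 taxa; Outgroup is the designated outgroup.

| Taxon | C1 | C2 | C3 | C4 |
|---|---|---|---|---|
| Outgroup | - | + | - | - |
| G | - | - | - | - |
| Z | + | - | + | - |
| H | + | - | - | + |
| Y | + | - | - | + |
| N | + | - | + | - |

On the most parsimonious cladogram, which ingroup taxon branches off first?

G

Character polarity is set by the outgroup: the derived state is whichever differs from the outgroup's state, so for C2 the derived state is '-', and for the remaining characters it is '+'.
Only H, N, Y, and Z show the derived state '+' for C1, supporting them as a clade.
All ingroup taxa share the derived state '-' for C2; it defines the ingroup but does not resolve relationships within it.
Only N and Z show the derived state '+' for C3, supporting them as a clade.
Only H and Y show the derived state '+' for C4, supporting them as a clade.
Most parsimonious ingroup topology: (((Y,H),(Z,N)),G).
G is sister to the clade containing all other ingroup taxa, so it is the earliest-diverging (most basal) ingroup lineage.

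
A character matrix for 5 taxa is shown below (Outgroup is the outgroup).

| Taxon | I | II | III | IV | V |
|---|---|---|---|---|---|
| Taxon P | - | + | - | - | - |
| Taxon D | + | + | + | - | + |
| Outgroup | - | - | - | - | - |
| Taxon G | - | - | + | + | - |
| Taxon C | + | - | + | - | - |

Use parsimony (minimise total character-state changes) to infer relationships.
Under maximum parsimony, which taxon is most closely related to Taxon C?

Taxon D

The outgroup has state '-' for every character, so '+' is the derived state throughout.
I: derived state '+' in Taxon C and Taxon D only — synapomorphy for {Taxon C, Taxon D}.
II (state '+') occurs in Taxon D and Taxon P but conflicts with the nesting implied by the other characters — most parsimoniously interpreted as homoplasy.
III (derived state '+') is shared by Taxon C, Taxon D, and Taxon G — a synapomorphy uniting that clade.
IV: derived state '+' in Taxon G only — an autapomorphy, so it tells us nothing about relationships among taxa.
V: derived state '+' in Taxon D only — an autapomorphy, so it tells us nothing about relationships among taxa.
Most parsimonious ingroup topology: (((Taxon D,Taxon C),Taxon G),Taxon P).
Taxon C and Taxon D form a cherry on this tree, so they are sister taxa.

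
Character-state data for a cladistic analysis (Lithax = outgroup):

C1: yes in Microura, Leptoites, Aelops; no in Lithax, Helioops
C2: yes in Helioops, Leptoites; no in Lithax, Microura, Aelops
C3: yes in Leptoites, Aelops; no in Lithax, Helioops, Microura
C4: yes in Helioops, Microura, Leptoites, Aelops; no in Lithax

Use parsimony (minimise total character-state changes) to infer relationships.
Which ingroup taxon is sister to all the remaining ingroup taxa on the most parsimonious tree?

Helioops

The outgroup has state 'no' for every character, so 'yes' is the derived state throughout.
C1 (derived state 'yes') is shared by Aelops, Leptoites, and Microura — a synapomorphy uniting that clade.
C2 groups Helioops and Leptoites, which is incompatible with the clades supported by the remaining characters; treating it as convergent (homoplasy) costs fewer steps than any alternative tree.
C3 (derived state 'yes') is shared by Aelops and Leptoites — a synapomorphy uniting that clade.
All ingroup taxa share the derived state 'yes' for C4; it defines the ingroup but does not resolve relationships within it.
Most parsimonious ingroup topology: (Helioops,(Microura,(Leptoites,Aelops))).
Helioops is sister to the clade containing all other ingroup taxa, so it is the earliest-diverging (most basal) ingroup lineage.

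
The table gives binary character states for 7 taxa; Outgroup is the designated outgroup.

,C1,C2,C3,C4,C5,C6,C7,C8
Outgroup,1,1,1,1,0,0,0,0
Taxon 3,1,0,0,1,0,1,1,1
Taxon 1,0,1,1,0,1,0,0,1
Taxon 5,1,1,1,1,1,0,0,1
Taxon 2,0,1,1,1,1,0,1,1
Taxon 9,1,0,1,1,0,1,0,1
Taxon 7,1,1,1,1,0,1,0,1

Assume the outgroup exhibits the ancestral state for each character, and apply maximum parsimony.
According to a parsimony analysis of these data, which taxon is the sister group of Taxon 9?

Taxon 3

Character polarity is set by the outgroup: the derived state is whichever differs from the outgroup's state, so for C1, C2, C3, C4 the derived state is '0', and for the remaining characters it is '1'.
C1 (derived state '0') is shared by Taxon 1 and Taxon 2 — a synapomorphy uniting that clade.
Only Taxon 3 and Taxon 9 show the derived state '0' for C2, supporting them as a clade.
C3 (derived state '0') is unique to Taxon 3 (autapomorphy; uninformative for grouping).
C4: derived state '0' in Taxon 1 only — an autapomorphy, so it tells us nothing about relationships among taxa.
Only Taxon 1, Taxon 2, and Taxon 5 show the derived state '1' for C5, supporting them as a clade.
C6 (derived state '1') is shared by Taxon 3, Taxon 7, and Taxon 9 — a synapomorphy uniting that clade.
C7 (state '1') occurs in Taxon 2 and Taxon 3 but conflicts with the nesting implied by the other characters — most parsimoniously interpreted as homoplasy.
All ingroup taxa share the derived state '1' for C8; it defines the ingroup but does not resolve relationships within it.
Most parsimonious ingroup topology: (((Taxon 3,Taxon 9),Taxon 7),((Taxon 1,Taxon 2),Taxon 5)).
Taxon 9 and Taxon 3 form a cherry on this tree, so they are sister taxa.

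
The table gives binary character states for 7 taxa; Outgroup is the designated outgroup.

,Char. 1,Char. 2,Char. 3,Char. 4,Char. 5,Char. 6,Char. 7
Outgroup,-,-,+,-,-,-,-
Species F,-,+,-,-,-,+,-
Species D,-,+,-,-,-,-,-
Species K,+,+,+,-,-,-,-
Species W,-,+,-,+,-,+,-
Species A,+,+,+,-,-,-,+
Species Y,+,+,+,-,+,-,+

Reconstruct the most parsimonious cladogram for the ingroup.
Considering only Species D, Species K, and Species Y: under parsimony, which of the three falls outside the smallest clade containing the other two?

Character polarity is set by the outgroup: the derived state is whichever differs from the outgroup's state, so for Char. 3 the derived state is '-', and for the remaining characters it is '+'.
Char. 1: derived state '+' in Species A, Species K, and Species Y only — synapomorphy for {Species A, Species K, Species Y}.
Char. 2 (derived state '+') is shared by all ingroup taxa — unites the whole ingroup.
Char. 3: derived state '-' in Species D, Species F, and Species W only — synapomorphy for {Species D, Species F, Species W}.
Char. 4: derived state '+' in Species W only — an autapomorphy, so it tells us nothing about relationships among taxa.
Char. 5: derived state '+' in Species Y only — an autapomorphy, so it tells us nothing about relationships among taxa.
Char. 6 (derived state '+') is shared by Species F and Species W — a synapomorphy uniting that clade.
Char. 7 (derived state '+') is shared by Species A and Species Y — a synapomorphy uniting that clade.
Most parsimonious ingroup topology: (((Species F,Species W),Species D),(Species K,(Species A,Species Y))).
Species Y and Species K share a more recent common ancestor with each other than either does with Species D, so Species D is the least closely related of the three.

Species D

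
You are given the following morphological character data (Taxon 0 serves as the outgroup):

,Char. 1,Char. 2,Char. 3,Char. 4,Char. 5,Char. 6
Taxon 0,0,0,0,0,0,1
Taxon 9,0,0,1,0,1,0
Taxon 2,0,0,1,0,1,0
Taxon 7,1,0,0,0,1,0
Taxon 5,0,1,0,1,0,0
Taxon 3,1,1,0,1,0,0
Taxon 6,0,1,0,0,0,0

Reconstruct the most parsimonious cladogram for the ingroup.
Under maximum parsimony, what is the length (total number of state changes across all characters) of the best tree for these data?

7

Character polarity is set by the outgroup: the derived state is whichever differs from the outgroup's state, so for Char. 6 the derived state is '0', and for the remaining characters it is '1'.
Char. 1 (state '1') occurs in Taxon 3 and Taxon 7 but conflicts with the nesting implied by the other characters — most parsimoniously interpreted as homoplasy.
Char. 2 (derived state '1') is shared by Taxon 3, Taxon 5, and Taxon 6 — a synapomorphy uniting that clade.
Char. 3 (derived state '1') is shared by Taxon 2 and Taxon 9 — a synapomorphy uniting that clade.
Only Taxon 3 and Taxon 5 show the derived state '1' for Char. 4, supporting them as a clade.
Char. 5 (derived state '1') is shared by Taxon 2, Taxon 7, and Taxon 9 — a synapomorphy uniting that clade.
Char. 6 (derived state '0') is shared by all ingroup taxa — unites the whole ingroup.
Most parsimonious ingroup topology: (((Taxon 9,Taxon 2),Taxon 7),((Taxon 5,Taxon 3),Taxon 6)).
Changes per character on this tree: Char. 1: 2; Char. 2: 1; Char. 3: 1; Char. 4: 1; Char. 5: 1; Char. 6: 1.
Total = 7.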